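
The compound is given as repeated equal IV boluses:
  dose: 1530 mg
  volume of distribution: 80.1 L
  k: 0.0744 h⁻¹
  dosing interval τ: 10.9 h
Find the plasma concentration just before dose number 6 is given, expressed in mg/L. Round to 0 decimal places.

15 mg/L

C₀ per dose = Dose / Vd = 1530 / 80.1 = 19.10 mg/L
Fraction remaining after one interval: r = e^(−kτ) = e^(−0.07440 × 10.9) = 0.4444
Before dose 6, 5 doses have been given (aged 1τ, 2τ, 3τ, 4τ, 5τ).
C_trough = C₀ × (r + r² + … + r^5) = C₀ × r(1−r^5)/(1−r)
        = 19.10 × 0.4444 × (1 − 0.01733) / (1 − 0.4444) = 15.01 mg/L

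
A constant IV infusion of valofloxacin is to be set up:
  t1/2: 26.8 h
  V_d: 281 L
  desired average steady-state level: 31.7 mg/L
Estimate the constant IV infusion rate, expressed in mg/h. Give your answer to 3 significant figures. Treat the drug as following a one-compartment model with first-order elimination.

230 mg/h

k = ln2 / t½ = 0.693147 / 26.8 = 0.02586 h⁻¹
CL = k × Vd = 0.02586 × 281 = 7.267 L/h
At steady state, infusion rate R₀ = Css × CL = 31.7 × 7.267 = 230.4 mg/h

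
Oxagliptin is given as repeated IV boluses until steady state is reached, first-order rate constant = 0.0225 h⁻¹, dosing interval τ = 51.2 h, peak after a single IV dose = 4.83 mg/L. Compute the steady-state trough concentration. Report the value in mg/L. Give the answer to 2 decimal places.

2.23 mg/L

e^(−kτ) = e^(−0.02250 × 51.2) = 0.3160
Accumulation ratio R = 1 / (1 − e^(−kτ)) = 1 / (1 − 0.3160) = 1.462
Steady-state trough = C₀ × R × e^(−kτ) = 4.83 × 1.462 × 0.3160 = 2.231 mg/L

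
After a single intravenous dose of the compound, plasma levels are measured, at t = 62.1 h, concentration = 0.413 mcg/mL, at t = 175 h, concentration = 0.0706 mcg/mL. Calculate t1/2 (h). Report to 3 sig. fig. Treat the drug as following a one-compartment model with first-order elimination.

44.3 h

k = ln(C₁/C₂) / (t₂ − t₁) = ln(0.413/0.0706) / (175 − 62.1)
  = 1.766 / 112.9 = 0.01564 h⁻¹
t½ = ln2 / k = 0.693147 / 0.01564 = 44.32 h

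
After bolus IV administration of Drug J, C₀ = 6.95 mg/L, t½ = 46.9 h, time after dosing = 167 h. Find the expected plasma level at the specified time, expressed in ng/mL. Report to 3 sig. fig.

589 ng/mL

k = ln2 / t½ = 0.693147 / 46.9 = 0.01478 h⁻¹
C = C₀ · e^(−k·t) = 6.950 × e^(−0.01478 × 167)
  = 6.950 × 0.08473 = 0.5889 mg/L
Convert: 0.5889 mg/L × 1000 = 588.9 ng/mL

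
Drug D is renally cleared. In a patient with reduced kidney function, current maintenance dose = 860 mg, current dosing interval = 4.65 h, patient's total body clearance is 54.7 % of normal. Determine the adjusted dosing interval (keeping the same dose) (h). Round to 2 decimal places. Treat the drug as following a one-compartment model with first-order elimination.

8.50 h

To keep the same average steady-state level, dosing rate must scale with clearance.
CL ratio = 54.7 / 100 = 0.5470
New interval (same dose) = 4.65 / 0.5470 = 8.501 h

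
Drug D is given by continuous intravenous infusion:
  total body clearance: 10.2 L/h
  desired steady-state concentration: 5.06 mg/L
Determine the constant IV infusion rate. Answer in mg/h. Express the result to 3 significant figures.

51.6 mg/h

At steady state, infusion rate R₀ = Css × CL = 5.06 × 10.20 = 51.61 mg/h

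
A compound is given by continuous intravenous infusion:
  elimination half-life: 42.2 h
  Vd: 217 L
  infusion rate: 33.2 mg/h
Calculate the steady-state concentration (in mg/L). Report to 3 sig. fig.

9.31 mg/L

k = ln2 / t½ = 0.693147 / 42.2 = 0.01643 h⁻¹
CL = k × Vd = 0.01643 × 217 = 3.565 L/h
At steady state Css = R₀ / CL = 33.2 / 3.565 = 9.313 mg/L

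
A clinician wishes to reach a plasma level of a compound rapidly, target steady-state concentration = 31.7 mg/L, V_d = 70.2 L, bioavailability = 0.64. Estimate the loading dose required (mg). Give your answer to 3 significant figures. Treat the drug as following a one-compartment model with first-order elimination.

3480 mg

LD = Css × Vd / F = 31.7 × 70.2 / 0.64 = 3477 mg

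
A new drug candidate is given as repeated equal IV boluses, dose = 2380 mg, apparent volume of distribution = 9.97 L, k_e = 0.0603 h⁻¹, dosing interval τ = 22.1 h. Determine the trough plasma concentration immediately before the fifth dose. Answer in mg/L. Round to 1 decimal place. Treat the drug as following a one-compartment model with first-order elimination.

C₀ per dose = Dose / Vd = 2380 / 9.97 = 238.7 mg/L
Fraction remaining after one interval: r = e^(−kτ) = e^(−0.06030 × 22.1) = 0.2638
Before dose 5, 4 doses have been given (aged 1τ, 2τ, 3τ, 4τ).
C_trough = C₀ × (r + r² + … + r^4) = C₀ × r(1−r^4)/(1−r)
        = 238.7 × 0.2638 × (1 − 0.004843) / (1 − 0.2638) = 85.12 mg/L

85.1 mg/L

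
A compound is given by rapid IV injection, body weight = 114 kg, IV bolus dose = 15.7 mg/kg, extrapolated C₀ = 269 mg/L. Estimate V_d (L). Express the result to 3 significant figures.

6.65 L

Dose = 15.7 × 114 = 1790 mg
Vd = Dose / C₀ = 1790 / 269 = 6.654 L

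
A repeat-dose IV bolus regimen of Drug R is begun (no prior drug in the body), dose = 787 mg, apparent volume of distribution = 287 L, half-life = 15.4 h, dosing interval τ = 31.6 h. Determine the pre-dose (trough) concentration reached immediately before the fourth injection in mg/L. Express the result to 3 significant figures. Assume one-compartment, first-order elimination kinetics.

0.859 mg/L

C₀ per dose = Dose / Vd = 787 / 287 = 2.742 mg/L
k = ln2 / t½ = 0.693147 / 15.4 = 0.04501 h⁻¹
Fraction remaining after one interval: r = e^(−kτ) = e^(−0.04501 × 31.6) = 0.2412
Before dose 4, 3 doses have been given (aged 1τ, 2τ, 3τ).
C_trough = C₀ × (r + r² + … + r^3) = C₀ × r(1−r^3)/(1−r)
        = 2.742 × 0.2412 × (1 − 0.01403) / (1 − 0.2412) = 0.8594 mg/L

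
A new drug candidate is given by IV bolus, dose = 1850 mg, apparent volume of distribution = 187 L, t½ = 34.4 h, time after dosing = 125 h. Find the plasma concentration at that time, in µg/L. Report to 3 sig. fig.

797 µg/L

C₀ = Dose / Vd = 1850 / 187 = 9.893 mg/L
k = ln2 / t½ = 0.693147 / 34.4 = 0.02015 h⁻¹
C = C₀ · e^(−k·t) = 9.893 × e^(−0.02015 × 125)
  = 9.893 × 0.08056 = 0.7970 mg/L
Convert: 0.7970 mg/L × 1000 = 797.0 µg/L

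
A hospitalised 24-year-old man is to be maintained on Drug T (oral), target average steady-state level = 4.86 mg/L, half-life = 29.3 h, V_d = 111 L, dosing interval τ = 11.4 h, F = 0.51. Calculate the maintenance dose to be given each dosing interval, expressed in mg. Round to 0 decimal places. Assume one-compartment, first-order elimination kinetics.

k = ln2 / t½ = 0.693147 / 29.3 = 0.02366 h⁻¹
CL = k × Vd = 0.02366 × 111 = 2.626 L/h
At steady state, F × (Dose/τ) = Css × CL.
Dose = Css × CL × τ / F = 4.86 × 2.626 × 11.4 / 0.51 = 285.3 mg

285 mg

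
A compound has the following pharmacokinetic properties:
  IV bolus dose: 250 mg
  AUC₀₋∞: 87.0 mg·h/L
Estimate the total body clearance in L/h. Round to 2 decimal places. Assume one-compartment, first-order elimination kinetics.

2.87 L/h

CL = Dose / AUC = 250 / 87.0 = 2.874 L/h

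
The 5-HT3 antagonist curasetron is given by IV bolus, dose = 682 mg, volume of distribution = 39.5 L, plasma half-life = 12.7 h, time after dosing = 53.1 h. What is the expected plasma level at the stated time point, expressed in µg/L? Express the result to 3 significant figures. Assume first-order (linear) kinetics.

C₀ = Dose / Vd = 682.0 / 39.5 = 17.27 mg/L
k = ln2 / t½ = 0.693147 / 12.7 = 0.05458 h⁻¹
C = C₀ · e^(−k·t) = 17.27 × e^(−0.05458 × 53.1)
  = 17.27 × 0.05512 = 0.9519 mg/L
Convert: 0.9519 mg/L × 1000 = 951.9 µg/L

952 µg/L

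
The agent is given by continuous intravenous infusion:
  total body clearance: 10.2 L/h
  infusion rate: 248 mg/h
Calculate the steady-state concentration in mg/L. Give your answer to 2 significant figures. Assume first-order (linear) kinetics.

24 mg/L

At steady state Css = R₀ / CL = 248 / 10.20 = 24.31 mg/L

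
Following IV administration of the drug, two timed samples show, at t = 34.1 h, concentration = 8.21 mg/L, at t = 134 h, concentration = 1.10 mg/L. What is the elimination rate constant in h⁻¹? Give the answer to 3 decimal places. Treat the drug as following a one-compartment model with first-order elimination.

k = ln(C₁/C₂) / (t₂ − t₁) = ln(8.21/1.10) / (134 − 34.1)
  = 2.010 / 99.90 = 0.02012 h⁻¹

0.020 h⁻¹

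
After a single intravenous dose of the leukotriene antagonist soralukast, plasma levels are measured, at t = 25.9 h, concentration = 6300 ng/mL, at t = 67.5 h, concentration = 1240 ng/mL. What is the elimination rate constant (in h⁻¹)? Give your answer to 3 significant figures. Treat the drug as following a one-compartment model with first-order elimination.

k = ln(C₁/C₂) / (t₂ − t₁) = ln(6300/1240) / (67.5 − 25.9)
  = 1.625 / 41.60 = 0.03906 h⁻¹

0.0391 h⁻¹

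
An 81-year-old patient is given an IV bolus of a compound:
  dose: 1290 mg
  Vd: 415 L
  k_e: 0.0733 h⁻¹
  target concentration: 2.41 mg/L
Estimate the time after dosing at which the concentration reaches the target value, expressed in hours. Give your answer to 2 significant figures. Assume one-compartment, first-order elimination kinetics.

C₀ = Dose / Vd = 1290 / 415 = 3.108 mg/L
t = ln(C₀ / C) / k = ln(3.108 / 2.41) / 0.07330
  = ln(1.290) / 0.07330 = 0.2546 / 0.07330 = 3.473 h

3.5 h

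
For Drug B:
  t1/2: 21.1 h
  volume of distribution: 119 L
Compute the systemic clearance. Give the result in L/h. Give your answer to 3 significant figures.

k = ln2 / t½ = 0.693147 / 21.1 = 0.03285 h⁻¹
CL = k × Vd = 0.03285 × 119 = 3.909 L/h

3.91 L/h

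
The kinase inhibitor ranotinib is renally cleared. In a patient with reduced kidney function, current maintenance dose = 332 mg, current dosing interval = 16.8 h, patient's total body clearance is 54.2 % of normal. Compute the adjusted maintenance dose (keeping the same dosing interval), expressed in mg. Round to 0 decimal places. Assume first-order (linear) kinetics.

180 mg

To keep the same average steady-state level, dosing rate must scale with clearance.
CL ratio = 54.2 / 100 = 0.5420
New dose (same interval) = 332 × 0.5420 = 179.9 mg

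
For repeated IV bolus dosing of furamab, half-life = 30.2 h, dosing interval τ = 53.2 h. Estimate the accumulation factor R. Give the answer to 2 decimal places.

k = ln2 / t½ = 0.693147 / 30.2 = 0.02295 h⁻¹
e^(−kτ) = e^(−0.02295 × 53.2) = 0.2950
Accumulation ratio R = 1 / (1 − e^(−kτ)) = 1 / (1 − 0.2950) = 1.418

1.42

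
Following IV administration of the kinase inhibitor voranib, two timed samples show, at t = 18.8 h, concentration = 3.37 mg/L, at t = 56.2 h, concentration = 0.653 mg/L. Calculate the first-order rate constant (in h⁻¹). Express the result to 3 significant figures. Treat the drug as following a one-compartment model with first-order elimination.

0.0439 h⁻¹

k = ln(C₁/C₂) / (t₂ − t₁) = ln(3.37/0.653) / (56.2 − 18.8)
  = 1.641 / 37.40 = 0.04388 h⁻¹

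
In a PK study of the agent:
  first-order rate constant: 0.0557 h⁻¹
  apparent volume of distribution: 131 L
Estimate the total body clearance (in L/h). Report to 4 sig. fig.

7.297 L/h

CL = k × Vd = 0.0557 × 131 = 7.297 L/h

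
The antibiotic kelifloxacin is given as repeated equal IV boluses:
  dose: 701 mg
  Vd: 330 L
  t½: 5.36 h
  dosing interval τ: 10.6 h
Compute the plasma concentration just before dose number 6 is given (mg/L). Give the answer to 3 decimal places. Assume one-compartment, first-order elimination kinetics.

0.722 mg/L

C₀ per dose = Dose / Vd = 701 / 330 = 2.124 mg/L
k = ln2 / t½ = 0.693147 / 5.36 = 0.1293 h⁻¹
Fraction remaining after one interval: r = e^(−kτ) = e^(−0.1293 × 10.6) = 0.2540
Before dose 6, 5 doses have been given (aged 1τ, 2τ, 3τ, 4τ, 5τ).
C_trough = C₀ × (r + r² + … + r^5) = C₀ × r(1−r^5)/(1−r)
        = 2.124 × 0.2540 × (1 − 0.001057) / (1 − 0.2540) = 0.7224 mg/L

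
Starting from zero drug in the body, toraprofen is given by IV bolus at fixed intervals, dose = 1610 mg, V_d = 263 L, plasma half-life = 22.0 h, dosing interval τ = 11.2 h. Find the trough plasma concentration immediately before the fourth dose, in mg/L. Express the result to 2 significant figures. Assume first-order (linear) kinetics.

9.4 mg/L

C₀ per dose = Dose / Vd = 1610 / 263 = 6.122 mg/L
k = ln2 / t½ = 0.693147 / 22.0 = 0.03151 h⁻¹
Fraction remaining after one interval: r = e^(−kτ) = e^(−0.03151 × 11.2) = 0.7026
Before dose 4, 3 doses have been given (aged 1τ, 2τ, 3τ).
C_trough = C₀ × (r + r² + … + r^3) = C₀ × r(1−r^3)/(1−r)
        = 6.122 × 0.7026 × (1 − 0.3468) / (1 − 0.7026) = 9.447 mg/L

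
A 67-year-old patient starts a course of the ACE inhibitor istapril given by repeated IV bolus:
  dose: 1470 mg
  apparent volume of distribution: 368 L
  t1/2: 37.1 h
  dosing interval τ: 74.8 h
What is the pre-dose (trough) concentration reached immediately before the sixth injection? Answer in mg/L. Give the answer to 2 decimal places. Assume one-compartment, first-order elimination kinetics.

1.31 mg/L

C₀ per dose = Dose / Vd = 1470 / 368 = 3.995 mg/L
k = ln2 / t½ = 0.693147 / 37.1 = 0.01868 h⁻¹
Fraction remaining after one interval: r = e^(−kτ) = e^(−0.01868 × 74.8) = 0.2473
Before dose 6, 5 doses have been given (aged 1τ, 2τ, 3τ, 4τ, 5τ).
C_trough = C₀ × (r + r² + … + r^5) = C₀ × r(1−r^5)/(1−r)
        = 3.995 × 0.2473 × (1 − 0.0009250) / (1 − 0.2473) = 1.311 mg/L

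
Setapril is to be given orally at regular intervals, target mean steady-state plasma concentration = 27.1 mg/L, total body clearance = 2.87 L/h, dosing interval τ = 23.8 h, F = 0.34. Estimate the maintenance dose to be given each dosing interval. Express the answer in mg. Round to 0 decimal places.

5444 mg

At steady state, F × (Dose/τ) = Css × CL.
Dose = Css × CL × τ / F = 27.1 × 2.870 × 23.8 / 0.34 = 5444 mg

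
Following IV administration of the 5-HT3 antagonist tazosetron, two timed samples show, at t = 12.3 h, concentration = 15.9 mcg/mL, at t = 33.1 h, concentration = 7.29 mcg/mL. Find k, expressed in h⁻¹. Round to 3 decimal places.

k = ln(C₁/C₂) / (t₂ − t₁) = ln(15.9/7.29) / (33.1 − 12.3)
  = 0.7798 / 20.80 = 0.03749 h⁻¹

0.037 h⁻¹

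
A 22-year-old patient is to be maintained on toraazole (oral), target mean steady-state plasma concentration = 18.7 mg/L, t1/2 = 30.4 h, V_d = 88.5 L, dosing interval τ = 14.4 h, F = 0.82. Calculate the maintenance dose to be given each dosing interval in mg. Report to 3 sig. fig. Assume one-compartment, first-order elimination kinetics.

663 mg

k = ln2 / t½ = 0.693147 / 30.4 = 0.02280 h⁻¹
CL = k × Vd = 0.02280 × 88.5 = 2.018 L/h
At steady state, F × (Dose/τ) = Css × CL.
Dose = Css × CL × τ / F = 18.7 × 2.018 × 14.4 / 0.82 = 662.7 mg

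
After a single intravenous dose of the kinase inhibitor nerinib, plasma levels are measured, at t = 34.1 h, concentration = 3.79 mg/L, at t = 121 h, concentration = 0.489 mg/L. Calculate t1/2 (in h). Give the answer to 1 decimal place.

k = ln(C₁/C₂) / (t₂ − t₁) = ln(3.79/0.489) / (121 − 34.1)
  = 2.048 / 86.90 = 0.02357 h⁻¹
t½ = ln2 / k = 0.693147 / 0.02357 = 29.41 h

29.4 h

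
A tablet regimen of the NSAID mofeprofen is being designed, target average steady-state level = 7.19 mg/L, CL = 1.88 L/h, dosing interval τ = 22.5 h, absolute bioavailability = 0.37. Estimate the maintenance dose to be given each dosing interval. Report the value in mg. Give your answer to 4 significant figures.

822.0 mg

At steady state, F × (Dose/τ) = Css × CL.
Dose = Css × CL × τ / F = 7.19 × 1.880 × 22.5 / 0.37 = 822.0 mg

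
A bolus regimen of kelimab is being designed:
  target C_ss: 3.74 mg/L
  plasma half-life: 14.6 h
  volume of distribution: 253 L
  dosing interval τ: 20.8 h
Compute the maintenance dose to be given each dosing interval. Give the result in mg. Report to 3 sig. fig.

934 mg

k = ln2 / t½ = 0.693147 / 14.6 = 0.04748 h⁻¹
CL = k × Vd = 0.04748 × 253 = 12.01 L/h
At steady state, Dose/τ = Css × CL.
Dose = Css × CL × τ = 3.74 × 12.01 × 20.8 = 934.3 mg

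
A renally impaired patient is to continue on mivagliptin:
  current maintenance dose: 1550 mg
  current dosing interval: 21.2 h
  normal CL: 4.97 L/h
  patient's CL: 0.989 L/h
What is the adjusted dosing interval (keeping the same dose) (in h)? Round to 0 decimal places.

To keep the same average steady-state level, dosing rate must scale with clearance.
CL ratio = 0.989 / 4.97 = 0.1990
New interval (same dose) = 21.2 / 0.1990 = 106.5 h

107 h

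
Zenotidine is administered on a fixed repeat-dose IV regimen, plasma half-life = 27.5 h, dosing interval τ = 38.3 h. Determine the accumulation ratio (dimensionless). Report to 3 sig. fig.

1.62

k = ln2 / t½ = 0.693147 / 27.5 = 0.02521 h⁻¹
e^(−kτ) = e^(−0.02521 × 38.3) = 0.3808
Accumulation ratio R = 1 / (1 − e^(−kτ)) = 1 / (1 − 0.3808) = 1.615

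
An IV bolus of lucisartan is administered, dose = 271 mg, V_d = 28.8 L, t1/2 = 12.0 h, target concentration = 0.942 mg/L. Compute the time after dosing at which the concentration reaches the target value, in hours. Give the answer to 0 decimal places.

40 h

C₀ = Dose / Vd = 271.0 / 28.8 = 9.410 mg/L
k = ln2 / t½ = 0.693147 / 12.0 = 0.05776 h⁻¹
t = ln(C₀ / C) / k = ln(9.410 / 0.942) / 0.05776
  = ln(9.989) / 0.05776 = 2.301 / 0.05776 = 39.84 h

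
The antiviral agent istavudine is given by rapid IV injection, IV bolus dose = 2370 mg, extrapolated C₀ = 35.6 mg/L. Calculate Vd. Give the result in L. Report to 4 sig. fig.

66.57 L

Vd = Dose / C₀ = 2370 / 35.6 = 66.57 L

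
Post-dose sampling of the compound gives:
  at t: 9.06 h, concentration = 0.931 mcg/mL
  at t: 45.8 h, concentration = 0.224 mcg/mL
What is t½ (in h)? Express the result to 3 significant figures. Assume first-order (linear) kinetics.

k = ln(C₁/C₂) / (t₂ − t₁) = ln(0.931/0.224) / (45.8 − 9.06)
  = 1.425 / 36.74 = 0.03879 h⁻¹
t½ = ln2 / k = 0.693147 / 0.03879 = 17.87 h

17.9 h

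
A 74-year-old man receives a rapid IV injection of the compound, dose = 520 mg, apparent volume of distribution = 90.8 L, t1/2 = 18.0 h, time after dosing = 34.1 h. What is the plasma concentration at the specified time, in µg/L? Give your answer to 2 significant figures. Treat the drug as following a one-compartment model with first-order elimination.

1500 µg/L

C₀ = Dose / Vd = 520.0 / 90.8 = 5.727 mg/L
k = ln2 / t½ = 0.693147 / 18.0 = 0.03851 h⁻¹
C = C₀ · e^(−k·t) = 5.727 × e^(−0.03851 × 34.1)
  = 5.727 × 0.2690 = 1.541 mg/L
Convert: 1.541 mg/L × 1000 = 1541 µg/L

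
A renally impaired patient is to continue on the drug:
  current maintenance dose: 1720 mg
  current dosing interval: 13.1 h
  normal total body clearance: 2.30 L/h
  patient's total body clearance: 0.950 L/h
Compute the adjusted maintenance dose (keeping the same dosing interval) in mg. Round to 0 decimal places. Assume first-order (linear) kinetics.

To keep the same average steady-state level, dosing rate must scale with clearance.
CL ratio = 0.950 / 2.30 = 0.4130
New dose (same interval) = 1720 × 0.4130 = 710.4 mg

710 mg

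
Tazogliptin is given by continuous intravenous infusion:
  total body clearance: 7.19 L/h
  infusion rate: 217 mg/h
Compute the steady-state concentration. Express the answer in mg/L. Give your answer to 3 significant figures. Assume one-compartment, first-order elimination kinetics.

30.2 mg/L

At steady state Css = R₀ / CL = 217 / 7.190 = 30.18 mg/L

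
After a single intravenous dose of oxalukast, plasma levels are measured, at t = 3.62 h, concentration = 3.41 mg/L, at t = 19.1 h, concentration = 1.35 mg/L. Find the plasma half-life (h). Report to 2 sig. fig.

k = ln(C₁/C₂) / (t₂ − t₁) = ln(3.41/1.35) / (19.1 − 3.62)
  = 0.9266 / 15.48 = 0.05986 h⁻¹
t½ = ln2 / k = 0.693147 / 0.05986 = 11.58 h

12 h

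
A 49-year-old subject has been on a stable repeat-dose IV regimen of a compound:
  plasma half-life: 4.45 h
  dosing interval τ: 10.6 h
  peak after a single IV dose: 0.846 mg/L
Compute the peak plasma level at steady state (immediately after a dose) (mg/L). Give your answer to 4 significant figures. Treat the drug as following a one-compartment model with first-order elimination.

1.047 mg/L

k = ln2 / t½ = 0.693147 / 4.45 = 0.1558 h⁻¹
e^(−kτ) = e^(−0.1558 × 10.6) = 0.1918
Accumulation ratio R = 1 / (1 − e^(−kτ)) = 1 / (1 − 0.1918) = 1.237
Steady-state peak = C₀ × R = 0.846 × 1.237 = 1.047 mg/L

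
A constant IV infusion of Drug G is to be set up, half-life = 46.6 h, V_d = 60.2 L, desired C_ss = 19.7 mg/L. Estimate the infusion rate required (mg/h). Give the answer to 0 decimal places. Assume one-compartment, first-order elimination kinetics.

k = ln2 / t½ = 0.693147 / 46.6 = 0.01487 h⁻¹
CL = k × Vd = 0.01487 × 60.2 = 0.8952 L/h
At steady state, infusion rate R₀ = Css × CL = 19.7 × 0.8952 = 17.64 mg/h

18 mg/h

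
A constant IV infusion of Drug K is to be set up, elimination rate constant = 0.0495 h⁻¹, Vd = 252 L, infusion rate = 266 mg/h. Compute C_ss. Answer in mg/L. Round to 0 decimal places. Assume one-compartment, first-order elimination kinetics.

CL = k × Vd = 0.04950 × 252 = 12.47 L/h
At steady state Css = R₀ / CL = 266 / 12.47 = 21.33 mg/L

21 mg/L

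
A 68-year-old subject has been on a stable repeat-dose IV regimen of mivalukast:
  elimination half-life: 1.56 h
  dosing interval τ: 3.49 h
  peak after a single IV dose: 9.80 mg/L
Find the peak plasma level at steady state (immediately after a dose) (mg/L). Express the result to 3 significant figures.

12.4 mg/L

k = ln2 / t½ = 0.693147 / 1.56 = 0.4443 h⁻¹
e^(−kτ) = e^(−0.4443 × 3.49) = 0.2121
Accumulation ratio R = 1 / (1 − e^(−kτ)) = 1 / (1 − 0.2121) = 1.269
Steady-state peak = C₀ × R = 9.80 × 1.269 = 12.44 mg/L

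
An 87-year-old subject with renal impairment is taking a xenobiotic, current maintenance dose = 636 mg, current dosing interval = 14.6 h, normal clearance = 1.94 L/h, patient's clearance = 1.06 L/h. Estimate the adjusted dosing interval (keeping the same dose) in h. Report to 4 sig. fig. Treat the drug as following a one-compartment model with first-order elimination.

26.72 h

To keep the same average steady-state level, dosing rate must scale with clearance.
CL ratio = 1.06 / 1.94 = 0.5464
New interval (same dose) = 14.6 / 0.5464 = 26.72 h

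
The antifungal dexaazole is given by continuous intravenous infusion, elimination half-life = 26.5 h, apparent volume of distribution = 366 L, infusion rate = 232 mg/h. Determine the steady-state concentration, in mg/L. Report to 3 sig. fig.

24.2 mg/L

k = ln2 / t½ = 0.693147 / 26.5 = 0.02616 h⁻¹
CL = k × Vd = 0.02616 × 366 = 9.575 L/h
At steady state Css = R₀ / CL = 232 / 9.575 = 24.23 mg/L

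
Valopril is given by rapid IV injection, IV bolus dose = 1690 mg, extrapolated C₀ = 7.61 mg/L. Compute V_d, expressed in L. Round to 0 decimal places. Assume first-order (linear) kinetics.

222 L

Vd = Dose / C₀ = 1690 / 7.61 = 222.1 L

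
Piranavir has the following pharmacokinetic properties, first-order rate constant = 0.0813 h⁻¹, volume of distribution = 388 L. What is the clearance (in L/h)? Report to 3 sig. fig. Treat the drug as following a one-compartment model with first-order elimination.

31.5 L/h

CL = k × Vd = 0.0813 × 388 = 31.54 L/h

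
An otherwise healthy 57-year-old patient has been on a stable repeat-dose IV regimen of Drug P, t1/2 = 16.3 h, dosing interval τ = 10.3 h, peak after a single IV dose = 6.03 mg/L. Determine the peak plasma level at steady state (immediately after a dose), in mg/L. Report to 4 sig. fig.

17.00 mg/L

k = ln2 / t½ = 0.693147 / 16.3 = 0.04252 h⁻¹
e^(−kτ) = e^(−0.04252 × 10.3) = 0.6454
Accumulation ratio R = 1 / (1 − e^(−kτ)) = 1 / (1 − 0.6454) = 2.820
Steady-state peak = C₀ × R = 6.03 × 2.820 = 17.00 mg/L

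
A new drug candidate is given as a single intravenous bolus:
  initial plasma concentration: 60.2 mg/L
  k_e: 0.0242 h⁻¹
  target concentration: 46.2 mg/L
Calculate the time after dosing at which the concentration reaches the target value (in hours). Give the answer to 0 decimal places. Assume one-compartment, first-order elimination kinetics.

t = ln(C₀ / C) / k = ln(60.20 / 46.2) / 0.02420
  = ln(1.303) / 0.02420 = 0.2647 / 0.02420 = 10.94 h

11 h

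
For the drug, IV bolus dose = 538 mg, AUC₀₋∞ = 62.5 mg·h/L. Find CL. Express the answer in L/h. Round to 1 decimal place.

8.6 L/h

CL = Dose / AUC = 538 / 62.5 = 8.608 L/h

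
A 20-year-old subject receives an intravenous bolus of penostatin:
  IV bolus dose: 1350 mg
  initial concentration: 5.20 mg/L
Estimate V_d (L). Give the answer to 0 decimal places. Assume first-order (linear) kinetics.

Vd = Dose / C₀ = 1350 / 5.20 = 259.6 L

260 L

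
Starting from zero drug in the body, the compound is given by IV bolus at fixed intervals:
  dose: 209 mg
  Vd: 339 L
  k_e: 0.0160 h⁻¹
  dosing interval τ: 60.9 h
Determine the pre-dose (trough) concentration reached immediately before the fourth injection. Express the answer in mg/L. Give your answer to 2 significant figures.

0.35 mg/L

C₀ per dose = Dose / Vd = 209 / 339 = 0.6165 mg/L
Fraction remaining after one interval: r = e^(−kτ) = e^(−0.01600 × 60.9) = 0.3774
Before dose 4, 3 doses have been given (aged 1τ, 2τ, 3τ).
C_trough = C₀ × (r + r² + … + r^3) = C₀ × r(1−r^3)/(1−r)
        = 0.6165 × 0.3774 × (1 − 0.05375) / (1 − 0.3774) = 0.3536 mg/L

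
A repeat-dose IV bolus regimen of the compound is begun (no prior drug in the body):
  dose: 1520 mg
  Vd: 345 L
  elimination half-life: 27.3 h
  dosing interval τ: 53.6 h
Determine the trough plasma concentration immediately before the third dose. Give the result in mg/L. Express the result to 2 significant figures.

C₀ per dose = Dose / Vd = 1520 / 345 = 4.406 mg/L
k = ln2 / t½ = 0.693147 / 27.3 = 0.02539 h⁻¹
Fraction remaining after one interval: r = e^(−kτ) = e^(−0.02539 × 53.6) = 0.2564
Before dose 3, 2 doses have been given (aged 1τ, 2τ).
C_trough = C₀ × (r + r²) = 4.406 × (0.2564 + 0.06574) = 1.419 mg/L

1.4 mg/L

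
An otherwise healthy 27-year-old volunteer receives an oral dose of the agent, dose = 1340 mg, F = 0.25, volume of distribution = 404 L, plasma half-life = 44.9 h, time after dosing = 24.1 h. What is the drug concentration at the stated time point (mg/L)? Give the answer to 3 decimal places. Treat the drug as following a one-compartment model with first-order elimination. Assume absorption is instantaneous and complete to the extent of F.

0.572 mg/L

Amount reaching circulation = F × Dose = 0.25 × 1340 = 335.0 mg
C₀ = F·Dose / Vd = 335.0 / 404 = 0.8292 mg/L
k = ln2 / t½ = 0.693147 / 44.9 = 0.01544 h⁻¹
C = C₀ · e^(−k·t) = 0.8292 × e^(−0.01544 × 24.1)
  = 0.8292 × 0.6893 = 0.5716 mg/L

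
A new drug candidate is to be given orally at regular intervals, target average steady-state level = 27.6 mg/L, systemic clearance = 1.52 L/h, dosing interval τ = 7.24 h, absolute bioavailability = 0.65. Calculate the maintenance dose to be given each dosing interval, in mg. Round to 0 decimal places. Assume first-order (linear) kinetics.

At steady state, F × (Dose/τ) = Css × CL.
Dose = Css × CL × τ / F = 27.6 × 1.520 × 7.24 / 0.65 = 467.3 mg

467 mg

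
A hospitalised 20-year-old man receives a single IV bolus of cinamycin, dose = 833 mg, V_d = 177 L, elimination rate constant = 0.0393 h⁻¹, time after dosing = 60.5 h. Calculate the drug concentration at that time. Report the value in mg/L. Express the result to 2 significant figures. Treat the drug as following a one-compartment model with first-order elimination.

C₀ = Dose / Vd = 833.0 / 177 = 4.706 mg/L
C = C₀ · e^(−k·t) = 4.706 × e^(−0.03930 × 60.5)
  = 4.706 × 0.09277 = 0.4366 mg/L

0.44 mg/L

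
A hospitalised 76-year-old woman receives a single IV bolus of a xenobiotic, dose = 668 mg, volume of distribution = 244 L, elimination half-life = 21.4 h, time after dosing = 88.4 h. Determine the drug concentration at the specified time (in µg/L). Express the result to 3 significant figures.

C₀ = Dose / Vd = 668.0 / 244 = 2.738 mg/L
k = ln2 / t½ = 0.693147 / 21.4 = 0.03239 h⁻¹
C = C₀ · e^(−k·t) = 2.738 × e^(−0.03239 × 88.4)
  = 2.738 × 0.05708 = 0.1563 mg/L
Convert: 0.1563 mg/L × 1000 = 156.3 µg/L

156 µg/L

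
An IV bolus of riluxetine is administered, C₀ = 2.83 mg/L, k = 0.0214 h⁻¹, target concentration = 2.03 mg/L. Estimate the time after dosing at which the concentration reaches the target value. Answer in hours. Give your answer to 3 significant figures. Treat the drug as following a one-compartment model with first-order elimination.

t = ln(C₀ / C) / k = ln(2.830 / 2.03) / 0.02140
  = ln(1.394) / 0.02140 = 0.3322 / 0.02140 = 15.52 h

15.5 h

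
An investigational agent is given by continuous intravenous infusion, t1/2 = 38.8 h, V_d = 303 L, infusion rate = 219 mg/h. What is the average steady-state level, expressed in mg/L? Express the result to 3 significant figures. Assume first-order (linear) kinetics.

k = ln2 / t½ = 0.693147 / 38.8 = 0.01786 h⁻¹
CL = k × Vd = 0.01786 × 303 = 5.412 L/h
At steady state Css = R₀ / CL = 219 / 5.412 = 40.47 mg/L

40.5 mg/L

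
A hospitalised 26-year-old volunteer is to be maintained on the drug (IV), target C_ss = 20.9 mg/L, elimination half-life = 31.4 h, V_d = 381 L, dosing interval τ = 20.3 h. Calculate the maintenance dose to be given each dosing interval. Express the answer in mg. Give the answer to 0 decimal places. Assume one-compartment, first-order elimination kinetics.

3568 mg

k = ln2 / t½ = 0.693147 / 31.4 = 0.02207 h⁻¹
CL = k × Vd = 0.02207 × 381 = 8.409 L/h
At steady state, Dose/τ = Css × CL.
Dose = Css × CL × τ = 20.9 × 8.409 × 20.3 = 3568 mg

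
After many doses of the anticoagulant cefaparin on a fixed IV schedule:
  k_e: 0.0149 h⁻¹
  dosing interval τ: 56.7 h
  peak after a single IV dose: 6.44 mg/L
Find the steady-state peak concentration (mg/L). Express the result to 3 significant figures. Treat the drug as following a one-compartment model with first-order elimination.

e^(−kτ) = e^(−0.01490 × 56.7) = 0.4296
Accumulation ratio R = 1 / (1 − e^(−kτ)) = 1 / (1 − 0.4296) = 1.753
Steady-state peak = C₀ × R = 6.44 × 1.753 = 11.29 mg/L

11.3 mg/L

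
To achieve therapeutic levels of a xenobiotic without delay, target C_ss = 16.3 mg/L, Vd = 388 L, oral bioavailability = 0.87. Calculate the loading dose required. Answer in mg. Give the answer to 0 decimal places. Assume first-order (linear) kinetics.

7269 mg

LD = Css × Vd / F = 16.3 × 388 / 0.87 = 7269 mg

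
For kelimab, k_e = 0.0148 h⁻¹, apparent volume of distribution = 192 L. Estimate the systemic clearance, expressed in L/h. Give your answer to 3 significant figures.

CL = k × Vd = 0.0148 × 192 = 2.842 L/h

2.84 L/h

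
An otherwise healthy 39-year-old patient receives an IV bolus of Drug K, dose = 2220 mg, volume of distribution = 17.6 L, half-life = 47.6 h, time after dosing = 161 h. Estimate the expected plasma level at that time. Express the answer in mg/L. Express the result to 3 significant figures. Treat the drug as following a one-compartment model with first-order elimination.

12.1 mg/L

C₀ = Dose / Vd = 2220 / 17.6 = 126.1 mg/L
k = ln2 / t½ = 0.693147 / 47.6 = 0.01456 h⁻¹
C = C₀ · e^(−k·t) = 126.1 × e^(−0.01456 × 161)
  = 126.1 × 0.09593 = 12.10 mg/L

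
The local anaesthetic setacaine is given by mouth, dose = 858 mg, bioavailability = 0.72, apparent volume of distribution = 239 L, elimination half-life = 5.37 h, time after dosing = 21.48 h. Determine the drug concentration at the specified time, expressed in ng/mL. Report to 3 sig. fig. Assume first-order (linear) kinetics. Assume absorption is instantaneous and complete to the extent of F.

162 ng/mL

Amount reaching circulation = F × Dose = 0.72 × 858.0 = 617.8 mg
C₀ = F·Dose / Vd = 617.8 / 239 = 2.585 mg/L
k = ln2 / t½ = 0.693147 / 5.37 = 0.1291 h⁻¹
t / t½ = 21.48 / 5.37 = 4 half-lives
C = C₀ × (1/2)^4 = 2.585 × 0.06250 = 0.1616 mg/L
Convert: 0.1616 mg/L × 1000 = 161.6 ng/mL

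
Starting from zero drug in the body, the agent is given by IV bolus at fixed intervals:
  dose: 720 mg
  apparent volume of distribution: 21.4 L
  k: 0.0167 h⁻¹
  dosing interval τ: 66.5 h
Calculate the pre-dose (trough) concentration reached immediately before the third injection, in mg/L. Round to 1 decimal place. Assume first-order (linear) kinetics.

14.7 mg/L

C₀ per dose = Dose / Vd = 720 / 21.4 = 33.64 mg/L
Fraction remaining after one interval: r = e^(−kτ) = e^(−0.01670 × 66.5) = 0.3294
Before dose 3, 2 doses have been given (aged 1τ, 2τ).
C_trough = C₀ × (r + r²) = 33.64 × (0.3294 + 0.1085) = 14.73 mg/L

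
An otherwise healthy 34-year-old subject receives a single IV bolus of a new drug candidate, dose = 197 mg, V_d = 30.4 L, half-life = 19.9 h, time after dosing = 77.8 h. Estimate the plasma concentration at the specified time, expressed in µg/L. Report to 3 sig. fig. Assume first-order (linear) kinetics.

431 µg/L

C₀ = Dose / Vd = 197.0 / 30.4 = 6.480 mg/L
k = ln2 / t½ = 0.693147 / 19.9 = 0.03483 h⁻¹
C = C₀ · e^(−k·t) = 6.480 × e^(−0.03483 × 77.8)
  = 6.480 × 0.06655 = 0.4312 mg/L
Convert: 0.4312 mg/L × 1000 = 431.2 µg/L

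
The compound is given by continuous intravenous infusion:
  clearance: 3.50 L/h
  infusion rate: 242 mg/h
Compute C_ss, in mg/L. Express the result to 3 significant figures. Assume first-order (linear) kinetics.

At steady state Css = R₀ / CL = 242 / 3.500 = 69.14 mg/L

69.1 mg/L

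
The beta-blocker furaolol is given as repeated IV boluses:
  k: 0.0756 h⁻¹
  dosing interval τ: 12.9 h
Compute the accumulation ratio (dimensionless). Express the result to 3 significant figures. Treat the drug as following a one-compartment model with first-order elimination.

1.61

e^(−kτ) = e^(−0.07560 × 12.9) = 0.3771
Accumulation ratio R = 1 / (1 − e^(−kτ)) = 1 / (1 − 0.3771) = 1.605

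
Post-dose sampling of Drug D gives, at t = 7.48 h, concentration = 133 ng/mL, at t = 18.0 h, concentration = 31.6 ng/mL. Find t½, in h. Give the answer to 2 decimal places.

k = ln(C₁/C₂) / (t₂ − t₁) = ln(133/31.6) / (18.0 − 7.48)
  = 1.437 / 10.52 = 0.1366 h⁻¹
t½ = ln2 / k = 0.693147 / 0.1366 = 5.074 h

5.07 h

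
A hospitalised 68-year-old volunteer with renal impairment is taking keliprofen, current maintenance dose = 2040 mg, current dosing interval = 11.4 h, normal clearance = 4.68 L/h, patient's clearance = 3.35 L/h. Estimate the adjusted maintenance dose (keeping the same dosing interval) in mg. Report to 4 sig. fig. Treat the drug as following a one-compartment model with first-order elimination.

1460 mg

To keep the same average steady-state level, dosing rate must scale with clearance.
CL ratio = 3.35 / 4.68 = 0.7158
New dose (same interval) = 2040 × 0.7158 = 1460 mg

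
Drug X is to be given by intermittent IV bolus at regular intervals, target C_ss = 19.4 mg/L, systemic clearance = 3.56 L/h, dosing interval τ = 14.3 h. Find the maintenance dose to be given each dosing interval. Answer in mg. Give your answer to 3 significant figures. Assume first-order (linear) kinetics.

988 mg

At steady state, Dose/τ = Css × CL.
Dose = Css × CL × τ = 19.4 × 3.560 × 14.3 = 987.6 mg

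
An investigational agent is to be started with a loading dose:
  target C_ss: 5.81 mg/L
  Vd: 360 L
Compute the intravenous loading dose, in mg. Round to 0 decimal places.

LD = Css × Vd = 5.81 × 360 = 2092 mg

2092 mg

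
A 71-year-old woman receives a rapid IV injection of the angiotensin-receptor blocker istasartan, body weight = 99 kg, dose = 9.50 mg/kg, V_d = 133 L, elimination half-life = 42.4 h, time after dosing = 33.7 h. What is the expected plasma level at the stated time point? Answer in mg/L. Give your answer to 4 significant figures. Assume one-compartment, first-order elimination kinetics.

4.076 mg/L

Total dose = 9.50 × 99 = 940.5 mg
C₀ = Dose / Vd = 940.5 / 133 = 7.071 mg/L
k = ln2 / t½ = 0.693147 / 42.4 = 0.01635 h⁻¹
C = C₀ · e^(−k·t) = 7.071 × e^(−0.01635 × 33.7)
  = 7.071 × 0.5764 = 4.076 mg/L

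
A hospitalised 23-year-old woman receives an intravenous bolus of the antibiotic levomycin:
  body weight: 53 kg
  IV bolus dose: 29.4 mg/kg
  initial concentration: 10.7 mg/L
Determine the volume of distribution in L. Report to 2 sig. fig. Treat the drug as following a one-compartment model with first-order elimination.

Dose = 29.4 × 53 = 1558 mg
Vd = Dose / C₀ = 1558 / 10.7 = 145.6 L

150 L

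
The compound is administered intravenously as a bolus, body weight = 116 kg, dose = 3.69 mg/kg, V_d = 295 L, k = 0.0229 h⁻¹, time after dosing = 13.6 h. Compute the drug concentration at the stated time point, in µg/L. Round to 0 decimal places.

1063 µg/L

Total dose = 3.69 × 116 = 428.0 mg
C₀ = Dose / Vd = 428.0 / 295 = 1.451 mg/L
C = C₀ · e^(−k·t) = 1.451 × e^(−0.02290 × 13.6)
  = 1.451 × 0.7324 = 1.063 mg/L
Convert: 1.063 mg/L × 1000 = 1063 µg/L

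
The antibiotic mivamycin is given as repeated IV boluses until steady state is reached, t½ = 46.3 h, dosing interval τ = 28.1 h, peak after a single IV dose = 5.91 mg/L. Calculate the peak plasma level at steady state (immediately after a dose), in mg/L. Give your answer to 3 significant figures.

17.2 mg/L

k = ln2 / t½ = 0.693147 / 46.3 = 0.01497 h⁻¹
e^(−kτ) = e^(−0.01497 × 28.1) = 0.6566
Accumulation ratio R = 1 / (1 − e^(−kτ)) = 1 / (1 − 0.6566) = 2.912
Steady-state peak = C₀ × R = 5.91 × 2.912 = 17.21 mg/L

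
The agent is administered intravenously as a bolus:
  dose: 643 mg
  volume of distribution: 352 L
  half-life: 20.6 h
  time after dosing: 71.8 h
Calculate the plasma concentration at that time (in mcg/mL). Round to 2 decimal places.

C₀ = Dose / Vd = 643.0 / 352 = 1.827 mg/L
k = ln2 / t½ = 0.693147 / 20.6 = 0.03365 h⁻¹
C = C₀ · e^(−k·t) = 1.827 × e^(−0.03365 × 71.8)
  = 1.827 × 0.08927 = 0.1631 mg/L
(0.1631 mg/L = 0.1631 mcg/mL)

0.16 mcg/mL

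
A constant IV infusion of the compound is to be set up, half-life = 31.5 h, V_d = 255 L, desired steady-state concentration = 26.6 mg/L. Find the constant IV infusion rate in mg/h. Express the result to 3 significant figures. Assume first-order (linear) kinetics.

k = ln2 / t½ = 0.693147 / 31.5 = 0.02200 h⁻¹
CL = k × Vd = 0.02200 × 255 = 5.610 L/h
At steady state, infusion rate R₀ = Css × CL = 26.6 × 5.610 = 149.2 mg/h

149 mg/h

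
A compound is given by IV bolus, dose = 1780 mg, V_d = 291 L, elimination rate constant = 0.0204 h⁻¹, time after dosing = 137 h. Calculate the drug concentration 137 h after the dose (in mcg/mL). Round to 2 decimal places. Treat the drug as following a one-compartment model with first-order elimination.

0.37 mcg/mL

C₀ = Dose / Vd = 1780 / 291 = 6.117 mg/L
C = C₀ · e^(−k·t) = 6.117 × e^(−0.02040 × 137)
  = 6.117 × 0.06113 = 0.3739 mg/L
(0.3739 mg/L = 0.3739 mcg/mL)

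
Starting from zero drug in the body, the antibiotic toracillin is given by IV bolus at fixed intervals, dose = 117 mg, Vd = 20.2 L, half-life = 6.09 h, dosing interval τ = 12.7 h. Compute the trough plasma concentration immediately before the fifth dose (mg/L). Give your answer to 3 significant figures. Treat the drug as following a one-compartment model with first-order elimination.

C₀ per dose = Dose / Vd = 117 / 20.2 = 5.792 mg/L
k = ln2 / t½ = 0.693147 / 6.09 = 0.1138 h⁻¹
Fraction remaining after one interval: r = e^(−kτ) = e^(−0.1138 × 12.7) = 0.2357
Before dose 5, 4 doses have been given (aged 1τ, 2τ, 3τ, 4τ).
C_trough = C₀ × (r + r² + … + r^4) = C₀ × r(1−r^4)/(1−r)
        = 5.792 × 0.2357 × (1 − 0.003086) / (1 − 0.2357) = 1.781 mg/L

1.78 mg/L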